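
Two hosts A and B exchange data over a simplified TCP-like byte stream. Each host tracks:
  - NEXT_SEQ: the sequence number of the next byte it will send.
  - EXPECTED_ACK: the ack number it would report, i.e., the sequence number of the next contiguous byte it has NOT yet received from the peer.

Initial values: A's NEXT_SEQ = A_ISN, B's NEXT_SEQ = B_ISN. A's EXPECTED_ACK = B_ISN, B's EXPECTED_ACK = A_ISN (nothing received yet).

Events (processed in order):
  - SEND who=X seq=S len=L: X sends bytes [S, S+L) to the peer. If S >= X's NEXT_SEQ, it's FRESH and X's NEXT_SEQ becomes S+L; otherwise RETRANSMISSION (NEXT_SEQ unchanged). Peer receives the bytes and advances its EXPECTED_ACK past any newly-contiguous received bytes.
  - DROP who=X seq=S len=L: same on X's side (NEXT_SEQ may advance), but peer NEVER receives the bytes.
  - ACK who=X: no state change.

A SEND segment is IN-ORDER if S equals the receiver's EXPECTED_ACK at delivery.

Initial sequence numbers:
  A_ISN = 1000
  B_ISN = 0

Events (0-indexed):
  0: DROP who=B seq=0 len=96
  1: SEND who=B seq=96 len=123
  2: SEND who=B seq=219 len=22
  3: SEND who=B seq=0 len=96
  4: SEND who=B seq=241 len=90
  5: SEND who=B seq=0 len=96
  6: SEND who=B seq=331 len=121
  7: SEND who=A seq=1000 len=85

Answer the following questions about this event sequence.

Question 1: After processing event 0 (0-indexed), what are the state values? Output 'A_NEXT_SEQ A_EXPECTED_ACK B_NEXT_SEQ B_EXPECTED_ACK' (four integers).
After event 0: A_seq=1000 A_ack=0 B_seq=96 B_ack=1000

1000 0 96 1000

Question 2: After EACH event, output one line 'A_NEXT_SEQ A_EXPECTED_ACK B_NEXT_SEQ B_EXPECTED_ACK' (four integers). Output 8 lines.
1000 0 96 1000
1000 0 219 1000
1000 0 241 1000
1000 241 241 1000
1000 331 331 1000
1000 331 331 1000
1000 452 452 1000
1085 452 452 1085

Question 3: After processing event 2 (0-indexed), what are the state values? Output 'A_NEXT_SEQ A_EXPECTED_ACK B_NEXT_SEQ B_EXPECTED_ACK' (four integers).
After event 0: A_seq=1000 A_ack=0 B_seq=96 B_ack=1000
After event 1: A_seq=1000 A_ack=0 B_seq=219 B_ack=1000
After event 2: A_seq=1000 A_ack=0 B_seq=241 B_ack=1000

1000 0 241 1000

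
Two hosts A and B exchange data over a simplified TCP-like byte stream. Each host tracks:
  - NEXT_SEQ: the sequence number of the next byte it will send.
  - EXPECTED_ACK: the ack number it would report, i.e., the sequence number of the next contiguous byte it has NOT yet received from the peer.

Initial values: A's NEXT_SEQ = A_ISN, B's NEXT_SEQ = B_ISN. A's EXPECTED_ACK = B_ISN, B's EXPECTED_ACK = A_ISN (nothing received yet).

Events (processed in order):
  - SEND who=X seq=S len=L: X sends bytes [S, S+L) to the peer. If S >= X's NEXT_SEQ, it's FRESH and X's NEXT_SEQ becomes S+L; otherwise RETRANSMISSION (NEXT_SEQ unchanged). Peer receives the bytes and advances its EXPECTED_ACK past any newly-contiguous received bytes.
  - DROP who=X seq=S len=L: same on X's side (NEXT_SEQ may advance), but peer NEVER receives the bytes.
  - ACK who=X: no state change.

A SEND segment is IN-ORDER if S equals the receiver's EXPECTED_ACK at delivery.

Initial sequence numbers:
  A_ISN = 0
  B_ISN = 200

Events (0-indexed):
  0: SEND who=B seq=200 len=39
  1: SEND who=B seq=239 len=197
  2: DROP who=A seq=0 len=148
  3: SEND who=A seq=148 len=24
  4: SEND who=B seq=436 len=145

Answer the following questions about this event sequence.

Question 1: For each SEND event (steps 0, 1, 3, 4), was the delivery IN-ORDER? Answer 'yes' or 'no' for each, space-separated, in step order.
Step 0: SEND seq=200 -> in-order
Step 1: SEND seq=239 -> in-order
Step 3: SEND seq=148 -> out-of-order
Step 4: SEND seq=436 -> in-order

Answer: yes yes no yes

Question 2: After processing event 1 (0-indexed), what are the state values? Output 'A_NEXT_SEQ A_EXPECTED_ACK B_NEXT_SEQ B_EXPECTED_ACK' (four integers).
After event 0: A_seq=0 A_ack=239 B_seq=239 B_ack=0
After event 1: A_seq=0 A_ack=436 B_seq=436 B_ack=0

0 436 436 0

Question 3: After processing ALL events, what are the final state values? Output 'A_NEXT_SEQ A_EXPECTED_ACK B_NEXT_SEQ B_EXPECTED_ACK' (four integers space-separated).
Answer: 172 581 581 0

Derivation:
After event 0: A_seq=0 A_ack=239 B_seq=239 B_ack=0
After event 1: A_seq=0 A_ack=436 B_seq=436 B_ack=0
After event 2: A_seq=148 A_ack=436 B_seq=436 B_ack=0
After event 3: A_seq=172 A_ack=436 B_seq=436 B_ack=0
After event 4: A_seq=172 A_ack=581 B_seq=581 B_ack=0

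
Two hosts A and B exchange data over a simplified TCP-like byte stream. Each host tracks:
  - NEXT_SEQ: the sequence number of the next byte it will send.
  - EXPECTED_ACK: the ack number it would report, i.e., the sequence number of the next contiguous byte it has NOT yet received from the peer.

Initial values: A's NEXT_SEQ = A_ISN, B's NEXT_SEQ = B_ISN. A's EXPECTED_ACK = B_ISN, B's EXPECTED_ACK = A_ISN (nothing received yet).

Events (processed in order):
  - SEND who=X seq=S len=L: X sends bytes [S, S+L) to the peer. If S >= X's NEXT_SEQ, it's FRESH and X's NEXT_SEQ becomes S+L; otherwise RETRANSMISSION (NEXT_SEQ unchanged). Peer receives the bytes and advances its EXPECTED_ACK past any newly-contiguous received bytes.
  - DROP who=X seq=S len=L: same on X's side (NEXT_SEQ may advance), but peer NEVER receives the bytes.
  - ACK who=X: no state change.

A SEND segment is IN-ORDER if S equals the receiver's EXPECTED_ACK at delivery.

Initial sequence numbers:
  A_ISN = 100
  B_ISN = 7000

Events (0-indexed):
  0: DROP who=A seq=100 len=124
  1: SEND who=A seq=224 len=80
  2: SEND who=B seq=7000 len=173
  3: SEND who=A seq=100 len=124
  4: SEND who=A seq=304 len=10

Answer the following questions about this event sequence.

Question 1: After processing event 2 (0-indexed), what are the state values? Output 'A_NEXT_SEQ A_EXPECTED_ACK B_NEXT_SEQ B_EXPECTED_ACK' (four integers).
After event 0: A_seq=224 A_ack=7000 B_seq=7000 B_ack=100
After event 1: A_seq=304 A_ack=7000 B_seq=7000 B_ack=100
After event 2: A_seq=304 A_ack=7173 B_seq=7173 B_ack=100

304 7173 7173 100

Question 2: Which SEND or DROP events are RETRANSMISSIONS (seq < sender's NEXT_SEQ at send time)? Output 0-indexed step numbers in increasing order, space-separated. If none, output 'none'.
Answer: 3

Derivation:
Step 0: DROP seq=100 -> fresh
Step 1: SEND seq=224 -> fresh
Step 2: SEND seq=7000 -> fresh
Step 3: SEND seq=100 -> retransmit
Step 4: SEND seq=304 -> fresh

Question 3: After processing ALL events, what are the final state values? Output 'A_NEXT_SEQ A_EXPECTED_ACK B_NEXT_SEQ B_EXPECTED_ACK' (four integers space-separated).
After event 0: A_seq=224 A_ack=7000 B_seq=7000 B_ack=100
After event 1: A_seq=304 A_ack=7000 B_seq=7000 B_ack=100
After event 2: A_seq=304 A_ack=7173 B_seq=7173 B_ack=100
After event 3: A_seq=304 A_ack=7173 B_seq=7173 B_ack=304
After event 4: A_seq=314 A_ack=7173 B_seq=7173 B_ack=314

Answer: 314 7173 7173 314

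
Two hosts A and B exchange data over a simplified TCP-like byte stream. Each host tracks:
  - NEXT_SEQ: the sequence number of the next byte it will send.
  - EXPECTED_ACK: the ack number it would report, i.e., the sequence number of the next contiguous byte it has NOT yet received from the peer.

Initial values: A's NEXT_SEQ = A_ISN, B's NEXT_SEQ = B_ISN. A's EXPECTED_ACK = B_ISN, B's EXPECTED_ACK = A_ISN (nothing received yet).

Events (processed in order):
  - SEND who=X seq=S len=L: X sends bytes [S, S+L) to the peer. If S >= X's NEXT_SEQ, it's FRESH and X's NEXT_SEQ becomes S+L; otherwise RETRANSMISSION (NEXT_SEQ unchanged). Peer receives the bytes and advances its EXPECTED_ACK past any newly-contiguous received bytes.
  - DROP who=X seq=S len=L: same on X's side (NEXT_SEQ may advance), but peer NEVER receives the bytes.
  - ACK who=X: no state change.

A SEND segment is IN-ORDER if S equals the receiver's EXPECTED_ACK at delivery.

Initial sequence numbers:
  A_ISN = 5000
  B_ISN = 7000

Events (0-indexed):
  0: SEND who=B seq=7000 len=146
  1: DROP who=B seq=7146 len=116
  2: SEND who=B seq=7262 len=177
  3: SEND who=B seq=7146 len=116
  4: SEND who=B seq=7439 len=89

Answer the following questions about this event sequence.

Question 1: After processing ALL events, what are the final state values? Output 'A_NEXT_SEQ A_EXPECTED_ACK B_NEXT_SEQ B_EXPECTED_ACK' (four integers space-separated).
After event 0: A_seq=5000 A_ack=7146 B_seq=7146 B_ack=5000
After event 1: A_seq=5000 A_ack=7146 B_seq=7262 B_ack=5000
After event 2: A_seq=5000 A_ack=7146 B_seq=7439 B_ack=5000
After event 3: A_seq=5000 A_ack=7439 B_seq=7439 B_ack=5000
After event 4: A_seq=5000 A_ack=7528 B_seq=7528 B_ack=5000

Answer: 5000 7528 7528 5000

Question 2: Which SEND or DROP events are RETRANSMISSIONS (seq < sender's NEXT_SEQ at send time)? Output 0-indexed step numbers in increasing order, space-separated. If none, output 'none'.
Answer: 3

Derivation:
Step 0: SEND seq=7000 -> fresh
Step 1: DROP seq=7146 -> fresh
Step 2: SEND seq=7262 -> fresh
Step 3: SEND seq=7146 -> retransmit
Step 4: SEND seq=7439 -> fresh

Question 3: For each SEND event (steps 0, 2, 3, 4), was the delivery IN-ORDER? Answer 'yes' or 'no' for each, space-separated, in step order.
Step 0: SEND seq=7000 -> in-order
Step 2: SEND seq=7262 -> out-of-order
Step 3: SEND seq=7146 -> in-order
Step 4: SEND seq=7439 -> in-order

Answer: yes no yes yes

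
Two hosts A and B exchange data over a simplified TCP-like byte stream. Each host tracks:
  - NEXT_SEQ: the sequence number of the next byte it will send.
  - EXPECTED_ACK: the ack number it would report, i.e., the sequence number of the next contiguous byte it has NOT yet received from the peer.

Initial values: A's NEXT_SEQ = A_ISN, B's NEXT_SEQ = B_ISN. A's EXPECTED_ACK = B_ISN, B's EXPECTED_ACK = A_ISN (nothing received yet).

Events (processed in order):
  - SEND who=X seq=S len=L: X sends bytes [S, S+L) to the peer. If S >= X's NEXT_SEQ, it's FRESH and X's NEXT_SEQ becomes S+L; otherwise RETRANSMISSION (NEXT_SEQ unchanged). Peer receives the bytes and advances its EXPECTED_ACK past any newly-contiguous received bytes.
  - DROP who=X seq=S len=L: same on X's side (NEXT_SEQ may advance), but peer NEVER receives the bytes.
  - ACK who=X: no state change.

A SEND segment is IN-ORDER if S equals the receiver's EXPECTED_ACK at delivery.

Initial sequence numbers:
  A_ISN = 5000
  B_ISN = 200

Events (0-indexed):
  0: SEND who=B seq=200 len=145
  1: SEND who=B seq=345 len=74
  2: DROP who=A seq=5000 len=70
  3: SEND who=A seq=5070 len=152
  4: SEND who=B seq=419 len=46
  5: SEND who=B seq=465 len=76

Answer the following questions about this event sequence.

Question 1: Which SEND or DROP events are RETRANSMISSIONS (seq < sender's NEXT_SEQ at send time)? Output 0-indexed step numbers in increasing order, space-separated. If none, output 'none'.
Answer: none

Derivation:
Step 0: SEND seq=200 -> fresh
Step 1: SEND seq=345 -> fresh
Step 2: DROP seq=5000 -> fresh
Step 3: SEND seq=5070 -> fresh
Step 4: SEND seq=419 -> fresh
Step 5: SEND seq=465 -> fresh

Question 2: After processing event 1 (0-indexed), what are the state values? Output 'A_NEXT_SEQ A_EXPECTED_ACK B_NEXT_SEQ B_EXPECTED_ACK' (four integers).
After event 0: A_seq=5000 A_ack=345 B_seq=345 B_ack=5000
After event 1: A_seq=5000 A_ack=419 B_seq=419 B_ack=5000

5000 419 419 5000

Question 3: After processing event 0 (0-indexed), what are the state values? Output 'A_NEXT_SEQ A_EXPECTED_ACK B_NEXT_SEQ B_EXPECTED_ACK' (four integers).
After event 0: A_seq=5000 A_ack=345 B_seq=345 B_ack=5000

5000 345 345 5000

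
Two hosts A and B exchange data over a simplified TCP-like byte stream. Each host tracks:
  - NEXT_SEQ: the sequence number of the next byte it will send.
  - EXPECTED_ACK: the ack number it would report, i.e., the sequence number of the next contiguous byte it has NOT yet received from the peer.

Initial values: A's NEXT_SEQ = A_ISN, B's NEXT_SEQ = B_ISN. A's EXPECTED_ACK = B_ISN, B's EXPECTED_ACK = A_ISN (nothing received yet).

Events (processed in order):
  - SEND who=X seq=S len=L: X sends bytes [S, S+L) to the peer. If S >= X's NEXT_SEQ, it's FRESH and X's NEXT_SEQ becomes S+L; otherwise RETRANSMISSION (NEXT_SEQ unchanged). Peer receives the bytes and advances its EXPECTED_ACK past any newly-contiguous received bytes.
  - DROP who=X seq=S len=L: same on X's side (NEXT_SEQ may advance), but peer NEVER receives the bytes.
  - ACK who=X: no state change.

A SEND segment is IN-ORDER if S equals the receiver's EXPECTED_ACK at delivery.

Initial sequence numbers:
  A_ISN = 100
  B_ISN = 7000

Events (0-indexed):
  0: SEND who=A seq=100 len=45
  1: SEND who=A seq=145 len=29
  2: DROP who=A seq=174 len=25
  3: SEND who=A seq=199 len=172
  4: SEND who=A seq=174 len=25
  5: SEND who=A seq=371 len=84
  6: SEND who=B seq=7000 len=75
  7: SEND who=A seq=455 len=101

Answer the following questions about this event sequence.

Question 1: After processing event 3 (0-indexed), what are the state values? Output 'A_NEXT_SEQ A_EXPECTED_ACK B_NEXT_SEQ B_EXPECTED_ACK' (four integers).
After event 0: A_seq=145 A_ack=7000 B_seq=7000 B_ack=145
After event 1: A_seq=174 A_ack=7000 B_seq=7000 B_ack=174
After event 2: A_seq=199 A_ack=7000 B_seq=7000 B_ack=174
After event 3: A_seq=371 A_ack=7000 B_seq=7000 B_ack=174

371 7000 7000 174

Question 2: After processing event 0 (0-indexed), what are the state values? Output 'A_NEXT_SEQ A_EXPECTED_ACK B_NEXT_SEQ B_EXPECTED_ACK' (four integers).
After event 0: A_seq=145 A_ack=7000 B_seq=7000 B_ack=145

145 7000 7000 145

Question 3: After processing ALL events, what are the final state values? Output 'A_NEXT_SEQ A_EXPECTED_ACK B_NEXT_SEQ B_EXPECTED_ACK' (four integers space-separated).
After event 0: A_seq=145 A_ack=7000 B_seq=7000 B_ack=145
After event 1: A_seq=174 A_ack=7000 B_seq=7000 B_ack=174
After event 2: A_seq=199 A_ack=7000 B_seq=7000 B_ack=174
After event 3: A_seq=371 A_ack=7000 B_seq=7000 B_ack=174
After event 4: A_seq=371 A_ack=7000 B_seq=7000 B_ack=371
After event 5: A_seq=455 A_ack=7000 B_seq=7000 B_ack=455
After event 6: A_seq=455 A_ack=7075 B_seq=7075 B_ack=455
After event 7: A_seq=556 A_ack=7075 B_seq=7075 B_ack=556

Answer: 556 7075 7075 556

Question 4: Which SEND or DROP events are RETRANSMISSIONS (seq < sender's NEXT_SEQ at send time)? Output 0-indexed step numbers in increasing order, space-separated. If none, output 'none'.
Step 0: SEND seq=100 -> fresh
Step 1: SEND seq=145 -> fresh
Step 2: DROP seq=174 -> fresh
Step 3: SEND seq=199 -> fresh
Step 4: SEND seq=174 -> retransmit
Step 5: SEND seq=371 -> fresh
Step 6: SEND seq=7000 -> fresh
Step 7: SEND seq=455 -> fresh

Answer: 4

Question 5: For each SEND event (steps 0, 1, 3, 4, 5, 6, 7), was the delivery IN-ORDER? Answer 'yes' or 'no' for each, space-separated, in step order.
Answer: yes yes no yes yes yes yes

Derivation:
Step 0: SEND seq=100 -> in-order
Step 1: SEND seq=145 -> in-order
Step 3: SEND seq=199 -> out-of-order
Step 4: SEND seq=174 -> in-order
Step 5: SEND seq=371 -> in-order
Step 6: SEND seq=7000 -> in-order
Step 7: SEND seq=455 -> in-order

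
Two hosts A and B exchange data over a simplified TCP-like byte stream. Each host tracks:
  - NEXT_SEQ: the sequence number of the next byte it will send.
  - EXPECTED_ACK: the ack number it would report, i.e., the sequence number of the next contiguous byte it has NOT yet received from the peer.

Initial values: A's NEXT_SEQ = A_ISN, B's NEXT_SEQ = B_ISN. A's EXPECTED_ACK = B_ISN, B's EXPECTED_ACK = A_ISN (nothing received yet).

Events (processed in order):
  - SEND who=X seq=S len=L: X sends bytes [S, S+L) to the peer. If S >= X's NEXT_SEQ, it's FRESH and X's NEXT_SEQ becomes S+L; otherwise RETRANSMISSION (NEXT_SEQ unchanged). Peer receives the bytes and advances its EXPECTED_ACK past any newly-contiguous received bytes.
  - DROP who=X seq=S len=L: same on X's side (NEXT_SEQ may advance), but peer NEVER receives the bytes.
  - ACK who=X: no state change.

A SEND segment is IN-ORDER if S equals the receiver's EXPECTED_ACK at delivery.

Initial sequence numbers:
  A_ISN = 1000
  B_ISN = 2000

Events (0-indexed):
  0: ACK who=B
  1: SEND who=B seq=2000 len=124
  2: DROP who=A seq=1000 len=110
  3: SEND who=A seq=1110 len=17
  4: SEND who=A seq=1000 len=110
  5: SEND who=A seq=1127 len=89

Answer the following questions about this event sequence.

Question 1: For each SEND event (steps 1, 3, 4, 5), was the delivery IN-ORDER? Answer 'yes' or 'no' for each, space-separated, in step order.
Answer: yes no yes yes

Derivation:
Step 1: SEND seq=2000 -> in-order
Step 3: SEND seq=1110 -> out-of-order
Step 4: SEND seq=1000 -> in-order
Step 5: SEND seq=1127 -> in-order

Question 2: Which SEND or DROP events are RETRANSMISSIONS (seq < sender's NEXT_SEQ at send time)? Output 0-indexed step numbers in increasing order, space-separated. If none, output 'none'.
Step 1: SEND seq=2000 -> fresh
Step 2: DROP seq=1000 -> fresh
Step 3: SEND seq=1110 -> fresh
Step 4: SEND seq=1000 -> retransmit
Step 5: SEND seq=1127 -> fresh

Answer: 4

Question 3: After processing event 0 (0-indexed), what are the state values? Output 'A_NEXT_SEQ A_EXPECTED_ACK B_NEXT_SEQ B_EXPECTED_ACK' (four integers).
After event 0: A_seq=1000 A_ack=2000 B_seq=2000 B_ack=1000

1000 2000 2000 1000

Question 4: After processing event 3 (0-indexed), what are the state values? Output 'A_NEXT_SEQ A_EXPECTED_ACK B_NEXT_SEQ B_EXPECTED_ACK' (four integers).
After event 0: A_seq=1000 A_ack=2000 B_seq=2000 B_ack=1000
After event 1: A_seq=1000 A_ack=2124 B_seq=2124 B_ack=1000
After event 2: A_seq=1110 A_ack=2124 B_seq=2124 B_ack=1000
After event 3: A_seq=1127 A_ack=2124 B_seq=2124 B_ack=1000

1127 2124 2124 1000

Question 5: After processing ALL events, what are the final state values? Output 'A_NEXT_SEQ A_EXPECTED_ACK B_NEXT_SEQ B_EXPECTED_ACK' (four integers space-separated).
Answer: 1216 2124 2124 1216

Derivation:
After event 0: A_seq=1000 A_ack=2000 B_seq=2000 B_ack=1000
After event 1: A_seq=1000 A_ack=2124 B_seq=2124 B_ack=1000
After event 2: A_seq=1110 A_ack=2124 B_seq=2124 B_ack=1000
After event 3: A_seq=1127 A_ack=2124 B_seq=2124 B_ack=1000
After event 4: A_seq=1127 A_ack=2124 B_seq=2124 B_ack=1127
After event 5: A_seq=1216 A_ack=2124 B_seq=2124 B_ack=1216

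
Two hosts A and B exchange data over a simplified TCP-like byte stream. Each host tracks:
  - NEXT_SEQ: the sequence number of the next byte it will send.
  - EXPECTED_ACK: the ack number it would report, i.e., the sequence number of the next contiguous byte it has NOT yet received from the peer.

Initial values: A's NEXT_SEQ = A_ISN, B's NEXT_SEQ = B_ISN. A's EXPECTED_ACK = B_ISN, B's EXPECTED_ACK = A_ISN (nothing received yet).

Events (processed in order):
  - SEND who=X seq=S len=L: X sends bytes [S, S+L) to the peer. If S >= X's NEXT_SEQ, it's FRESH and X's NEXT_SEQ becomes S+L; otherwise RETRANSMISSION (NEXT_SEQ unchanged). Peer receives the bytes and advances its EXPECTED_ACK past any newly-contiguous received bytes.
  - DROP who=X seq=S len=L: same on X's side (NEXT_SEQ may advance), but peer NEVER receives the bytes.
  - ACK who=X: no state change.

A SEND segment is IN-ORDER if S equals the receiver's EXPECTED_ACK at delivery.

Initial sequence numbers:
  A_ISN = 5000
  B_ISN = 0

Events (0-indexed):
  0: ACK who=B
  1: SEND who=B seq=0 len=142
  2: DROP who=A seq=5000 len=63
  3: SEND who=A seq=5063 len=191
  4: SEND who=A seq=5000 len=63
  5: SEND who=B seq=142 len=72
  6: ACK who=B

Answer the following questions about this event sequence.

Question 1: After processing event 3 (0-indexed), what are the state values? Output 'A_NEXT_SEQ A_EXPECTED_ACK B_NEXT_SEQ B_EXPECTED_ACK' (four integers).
After event 0: A_seq=5000 A_ack=0 B_seq=0 B_ack=5000
After event 1: A_seq=5000 A_ack=142 B_seq=142 B_ack=5000
After event 2: A_seq=5063 A_ack=142 B_seq=142 B_ack=5000
After event 3: A_seq=5254 A_ack=142 B_seq=142 B_ack=5000

5254 142 142 5000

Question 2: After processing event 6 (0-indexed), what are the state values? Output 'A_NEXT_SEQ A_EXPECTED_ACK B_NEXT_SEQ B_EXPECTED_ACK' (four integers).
After event 0: A_seq=5000 A_ack=0 B_seq=0 B_ack=5000
After event 1: A_seq=5000 A_ack=142 B_seq=142 B_ack=5000
After event 2: A_seq=5063 A_ack=142 B_seq=142 B_ack=5000
After event 3: A_seq=5254 A_ack=142 B_seq=142 B_ack=5000
After event 4: A_seq=5254 A_ack=142 B_seq=142 B_ack=5254
After event 5: A_seq=5254 A_ack=214 B_seq=214 B_ack=5254
After event 6: A_seq=5254 A_ack=214 B_seq=214 B_ack=5254

5254 214 214 5254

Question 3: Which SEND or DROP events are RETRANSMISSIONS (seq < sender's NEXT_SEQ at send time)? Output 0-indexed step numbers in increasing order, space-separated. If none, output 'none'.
Answer: 4

Derivation:
Step 1: SEND seq=0 -> fresh
Step 2: DROP seq=5000 -> fresh
Step 3: SEND seq=5063 -> fresh
Step 4: SEND seq=5000 -> retransmit
Step 5: SEND seq=142 -> fresh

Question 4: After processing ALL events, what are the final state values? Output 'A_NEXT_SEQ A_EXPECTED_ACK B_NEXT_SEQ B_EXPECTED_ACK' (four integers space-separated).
Answer: 5254 214 214 5254

Derivation:
After event 0: A_seq=5000 A_ack=0 B_seq=0 B_ack=5000
After event 1: A_seq=5000 A_ack=142 B_seq=142 B_ack=5000
After event 2: A_seq=5063 A_ack=142 B_seq=142 B_ack=5000
After event 3: A_seq=5254 A_ack=142 B_seq=142 B_ack=5000
After event 4: A_seq=5254 A_ack=142 B_seq=142 B_ack=5254
After event 5: A_seq=5254 A_ack=214 B_seq=214 B_ack=5254
After event 6: A_seq=5254 A_ack=214 B_seq=214 B_ack=5254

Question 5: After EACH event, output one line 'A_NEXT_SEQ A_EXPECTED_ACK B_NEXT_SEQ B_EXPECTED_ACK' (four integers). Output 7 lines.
5000 0 0 5000
5000 142 142 5000
5063 142 142 5000
5254 142 142 5000
5254 142 142 5254
5254 214 214 5254
5254 214 214 5254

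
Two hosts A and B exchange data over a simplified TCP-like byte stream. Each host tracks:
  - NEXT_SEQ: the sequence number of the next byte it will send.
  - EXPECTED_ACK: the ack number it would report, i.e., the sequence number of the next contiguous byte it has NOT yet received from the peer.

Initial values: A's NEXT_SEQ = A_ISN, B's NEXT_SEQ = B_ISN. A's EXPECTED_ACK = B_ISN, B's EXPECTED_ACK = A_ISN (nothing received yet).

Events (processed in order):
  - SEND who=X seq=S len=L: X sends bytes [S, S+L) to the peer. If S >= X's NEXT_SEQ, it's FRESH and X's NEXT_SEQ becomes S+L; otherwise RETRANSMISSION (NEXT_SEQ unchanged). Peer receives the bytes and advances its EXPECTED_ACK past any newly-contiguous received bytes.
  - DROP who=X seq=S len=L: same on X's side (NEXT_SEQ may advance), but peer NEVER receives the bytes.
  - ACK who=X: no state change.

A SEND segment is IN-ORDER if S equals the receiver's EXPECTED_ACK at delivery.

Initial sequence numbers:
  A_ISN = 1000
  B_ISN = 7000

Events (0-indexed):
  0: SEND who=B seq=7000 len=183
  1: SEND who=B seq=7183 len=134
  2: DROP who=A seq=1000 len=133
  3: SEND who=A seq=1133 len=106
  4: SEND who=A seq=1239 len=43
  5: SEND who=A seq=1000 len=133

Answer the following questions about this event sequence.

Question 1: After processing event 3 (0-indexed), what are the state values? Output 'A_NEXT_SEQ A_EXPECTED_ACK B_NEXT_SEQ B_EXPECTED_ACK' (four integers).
After event 0: A_seq=1000 A_ack=7183 B_seq=7183 B_ack=1000
After event 1: A_seq=1000 A_ack=7317 B_seq=7317 B_ack=1000
After event 2: A_seq=1133 A_ack=7317 B_seq=7317 B_ack=1000
After event 3: A_seq=1239 A_ack=7317 B_seq=7317 B_ack=1000

1239 7317 7317 1000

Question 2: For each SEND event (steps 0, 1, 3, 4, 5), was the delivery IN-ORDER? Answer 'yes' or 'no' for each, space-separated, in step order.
Step 0: SEND seq=7000 -> in-order
Step 1: SEND seq=7183 -> in-order
Step 3: SEND seq=1133 -> out-of-order
Step 4: SEND seq=1239 -> out-of-order
Step 5: SEND seq=1000 -> in-order

Answer: yes yes no no yes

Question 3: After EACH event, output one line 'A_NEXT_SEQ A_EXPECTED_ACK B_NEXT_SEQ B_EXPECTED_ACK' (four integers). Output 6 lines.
1000 7183 7183 1000
1000 7317 7317 1000
1133 7317 7317 1000
1239 7317 7317 1000
1282 7317 7317 1000
1282 7317 7317 1282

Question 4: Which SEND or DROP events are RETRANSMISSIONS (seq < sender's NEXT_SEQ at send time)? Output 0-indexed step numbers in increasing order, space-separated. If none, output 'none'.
Step 0: SEND seq=7000 -> fresh
Step 1: SEND seq=7183 -> fresh
Step 2: DROP seq=1000 -> fresh
Step 3: SEND seq=1133 -> fresh
Step 4: SEND seq=1239 -> fresh
Step 5: SEND seq=1000 -> retransmit

Answer: 5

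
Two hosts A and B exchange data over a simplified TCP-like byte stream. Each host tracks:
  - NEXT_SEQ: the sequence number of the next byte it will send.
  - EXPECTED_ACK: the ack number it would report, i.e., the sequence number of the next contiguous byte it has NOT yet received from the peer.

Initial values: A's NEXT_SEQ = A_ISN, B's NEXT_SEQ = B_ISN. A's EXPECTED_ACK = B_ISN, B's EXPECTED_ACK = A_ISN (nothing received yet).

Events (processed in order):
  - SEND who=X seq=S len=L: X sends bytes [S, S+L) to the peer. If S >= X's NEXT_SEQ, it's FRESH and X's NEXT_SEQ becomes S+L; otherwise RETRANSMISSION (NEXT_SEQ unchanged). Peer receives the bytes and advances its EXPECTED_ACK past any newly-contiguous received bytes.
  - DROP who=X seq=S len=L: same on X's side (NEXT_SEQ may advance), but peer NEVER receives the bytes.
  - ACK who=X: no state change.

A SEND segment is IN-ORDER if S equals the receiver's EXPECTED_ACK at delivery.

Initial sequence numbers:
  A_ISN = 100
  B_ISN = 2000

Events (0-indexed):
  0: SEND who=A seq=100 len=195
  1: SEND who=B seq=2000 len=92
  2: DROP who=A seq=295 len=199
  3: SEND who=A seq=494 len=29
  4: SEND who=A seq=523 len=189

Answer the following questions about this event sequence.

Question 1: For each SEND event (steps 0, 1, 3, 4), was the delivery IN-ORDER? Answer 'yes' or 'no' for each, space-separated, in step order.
Step 0: SEND seq=100 -> in-order
Step 1: SEND seq=2000 -> in-order
Step 3: SEND seq=494 -> out-of-order
Step 4: SEND seq=523 -> out-of-order

Answer: yes yes no no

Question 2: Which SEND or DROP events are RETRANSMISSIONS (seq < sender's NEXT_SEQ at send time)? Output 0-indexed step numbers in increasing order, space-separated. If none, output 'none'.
Answer: none

Derivation:
Step 0: SEND seq=100 -> fresh
Step 1: SEND seq=2000 -> fresh
Step 2: DROP seq=295 -> fresh
Step 3: SEND seq=494 -> fresh
Step 4: SEND seq=523 -> fresh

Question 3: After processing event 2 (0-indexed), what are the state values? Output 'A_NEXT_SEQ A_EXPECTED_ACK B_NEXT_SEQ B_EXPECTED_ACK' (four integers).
After event 0: A_seq=295 A_ack=2000 B_seq=2000 B_ack=295
After event 1: A_seq=295 A_ack=2092 B_seq=2092 B_ack=295
After event 2: A_seq=494 A_ack=2092 B_seq=2092 B_ack=295

494 2092 2092 295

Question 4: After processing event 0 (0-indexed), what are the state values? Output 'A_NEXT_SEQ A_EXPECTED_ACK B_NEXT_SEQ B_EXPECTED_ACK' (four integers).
After event 0: A_seq=295 A_ack=2000 B_seq=2000 B_ack=295

295 2000 2000 295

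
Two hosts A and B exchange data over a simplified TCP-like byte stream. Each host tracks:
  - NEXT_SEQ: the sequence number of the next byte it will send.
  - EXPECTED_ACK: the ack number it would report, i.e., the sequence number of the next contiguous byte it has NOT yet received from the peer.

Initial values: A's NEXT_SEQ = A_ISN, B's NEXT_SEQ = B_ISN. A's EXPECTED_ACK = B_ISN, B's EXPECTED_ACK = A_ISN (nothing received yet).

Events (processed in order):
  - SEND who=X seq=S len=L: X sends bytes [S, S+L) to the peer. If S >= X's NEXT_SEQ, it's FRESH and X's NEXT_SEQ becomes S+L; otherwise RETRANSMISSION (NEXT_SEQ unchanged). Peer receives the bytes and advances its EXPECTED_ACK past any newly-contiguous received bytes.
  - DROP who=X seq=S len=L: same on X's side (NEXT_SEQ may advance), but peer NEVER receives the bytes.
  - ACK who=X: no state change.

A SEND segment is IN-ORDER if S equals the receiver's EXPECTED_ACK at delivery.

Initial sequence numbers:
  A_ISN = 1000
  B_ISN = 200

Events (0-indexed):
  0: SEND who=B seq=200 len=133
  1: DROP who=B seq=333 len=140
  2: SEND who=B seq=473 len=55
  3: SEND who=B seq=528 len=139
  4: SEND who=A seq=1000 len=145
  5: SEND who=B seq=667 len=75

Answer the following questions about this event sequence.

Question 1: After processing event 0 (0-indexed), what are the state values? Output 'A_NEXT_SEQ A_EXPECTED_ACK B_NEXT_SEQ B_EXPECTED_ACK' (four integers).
After event 0: A_seq=1000 A_ack=333 B_seq=333 B_ack=1000

1000 333 333 1000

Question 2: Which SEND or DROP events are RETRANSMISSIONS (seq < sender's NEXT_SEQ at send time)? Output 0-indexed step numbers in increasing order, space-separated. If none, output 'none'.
Step 0: SEND seq=200 -> fresh
Step 1: DROP seq=333 -> fresh
Step 2: SEND seq=473 -> fresh
Step 3: SEND seq=528 -> fresh
Step 4: SEND seq=1000 -> fresh
Step 5: SEND seq=667 -> fresh

Answer: none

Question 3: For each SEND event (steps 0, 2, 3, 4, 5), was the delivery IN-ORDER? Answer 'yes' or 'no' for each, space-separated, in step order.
Answer: yes no no yes no

Derivation:
Step 0: SEND seq=200 -> in-order
Step 2: SEND seq=473 -> out-of-order
Step 3: SEND seq=528 -> out-of-order
Step 4: SEND seq=1000 -> in-order
Step 5: SEND seq=667 -> out-of-order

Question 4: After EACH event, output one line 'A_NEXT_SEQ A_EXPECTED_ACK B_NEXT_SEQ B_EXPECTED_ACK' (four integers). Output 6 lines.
1000 333 333 1000
1000 333 473 1000
1000 333 528 1000
1000 333 667 1000
1145 333 667 1145
1145 333 742 1145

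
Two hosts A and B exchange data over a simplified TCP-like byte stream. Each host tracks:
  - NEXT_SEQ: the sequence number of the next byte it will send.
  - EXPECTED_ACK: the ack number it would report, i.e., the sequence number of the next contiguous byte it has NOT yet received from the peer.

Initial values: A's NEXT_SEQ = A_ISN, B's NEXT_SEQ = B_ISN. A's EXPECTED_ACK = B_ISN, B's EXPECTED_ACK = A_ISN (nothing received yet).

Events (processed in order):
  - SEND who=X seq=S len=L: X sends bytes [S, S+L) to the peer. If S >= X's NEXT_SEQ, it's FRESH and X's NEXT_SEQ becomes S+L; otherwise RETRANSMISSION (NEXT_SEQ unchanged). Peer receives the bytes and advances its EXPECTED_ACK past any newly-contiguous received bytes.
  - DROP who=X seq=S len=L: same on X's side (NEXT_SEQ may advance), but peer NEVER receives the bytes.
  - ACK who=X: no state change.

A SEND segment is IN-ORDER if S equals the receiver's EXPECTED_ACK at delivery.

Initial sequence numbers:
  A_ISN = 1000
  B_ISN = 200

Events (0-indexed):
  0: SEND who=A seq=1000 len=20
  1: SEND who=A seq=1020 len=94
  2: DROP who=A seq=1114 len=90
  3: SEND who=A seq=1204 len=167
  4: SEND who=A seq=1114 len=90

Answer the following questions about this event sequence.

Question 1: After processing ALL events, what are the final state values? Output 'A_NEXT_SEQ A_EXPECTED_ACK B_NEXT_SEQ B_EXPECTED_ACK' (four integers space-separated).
After event 0: A_seq=1020 A_ack=200 B_seq=200 B_ack=1020
After event 1: A_seq=1114 A_ack=200 B_seq=200 B_ack=1114
After event 2: A_seq=1204 A_ack=200 B_seq=200 B_ack=1114
After event 3: A_seq=1371 A_ack=200 B_seq=200 B_ack=1114
After event 4: A_seq=1371 A_ack=200 B_seq=200 B_ack=1371

Answer: 1371 200 200 1371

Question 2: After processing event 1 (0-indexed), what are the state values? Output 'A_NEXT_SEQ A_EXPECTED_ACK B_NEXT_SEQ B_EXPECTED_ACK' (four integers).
After event 0: A_seq=1020 A_ack=200 B_seq=200 B_ack=1020
After event 1: A_seq=1114 A_ack=200 B_seq=200 B_ack=1114

1114 200 200 1114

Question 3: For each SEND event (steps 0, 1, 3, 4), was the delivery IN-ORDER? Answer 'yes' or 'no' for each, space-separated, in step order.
Answer: yes yes no yes

Derivation:
Step 0: SEND seq=1000 -> in-order
Step 1: SEND seq=1020 -> in-order
Step 3: SEND seq=1204 -> out-of-order
Step 4: SEND seq=1114 -> in-order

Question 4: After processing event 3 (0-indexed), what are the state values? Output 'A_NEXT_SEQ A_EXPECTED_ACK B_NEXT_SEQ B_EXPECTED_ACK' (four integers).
After event 0: A_seq=1020 A_ack=200 B_seq=200 B_ack=1020
After event 1: A_seq=1114 A_ack=200 B_seq=200 B_ack=1114
After event 2: A_seq=1204 A_ack=200 B_seq=200 B_ack=1114
After event 3: A_seq=1371 A_ack=200 B_seq=200 B_ack=1114

1371 200 200 1114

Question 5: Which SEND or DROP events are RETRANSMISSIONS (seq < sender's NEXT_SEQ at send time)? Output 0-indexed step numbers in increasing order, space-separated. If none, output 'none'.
Answer: 4

Derivation:
Step 0: SEND seq=1000 -> fresh
Step 1: SEND seq=1020 -> fresh
Step 2: DROP seq=1114 -> fresh
Step 3: SEND seq=1204 -> fresh
Step 4: SEND seq=1114 -> retransmit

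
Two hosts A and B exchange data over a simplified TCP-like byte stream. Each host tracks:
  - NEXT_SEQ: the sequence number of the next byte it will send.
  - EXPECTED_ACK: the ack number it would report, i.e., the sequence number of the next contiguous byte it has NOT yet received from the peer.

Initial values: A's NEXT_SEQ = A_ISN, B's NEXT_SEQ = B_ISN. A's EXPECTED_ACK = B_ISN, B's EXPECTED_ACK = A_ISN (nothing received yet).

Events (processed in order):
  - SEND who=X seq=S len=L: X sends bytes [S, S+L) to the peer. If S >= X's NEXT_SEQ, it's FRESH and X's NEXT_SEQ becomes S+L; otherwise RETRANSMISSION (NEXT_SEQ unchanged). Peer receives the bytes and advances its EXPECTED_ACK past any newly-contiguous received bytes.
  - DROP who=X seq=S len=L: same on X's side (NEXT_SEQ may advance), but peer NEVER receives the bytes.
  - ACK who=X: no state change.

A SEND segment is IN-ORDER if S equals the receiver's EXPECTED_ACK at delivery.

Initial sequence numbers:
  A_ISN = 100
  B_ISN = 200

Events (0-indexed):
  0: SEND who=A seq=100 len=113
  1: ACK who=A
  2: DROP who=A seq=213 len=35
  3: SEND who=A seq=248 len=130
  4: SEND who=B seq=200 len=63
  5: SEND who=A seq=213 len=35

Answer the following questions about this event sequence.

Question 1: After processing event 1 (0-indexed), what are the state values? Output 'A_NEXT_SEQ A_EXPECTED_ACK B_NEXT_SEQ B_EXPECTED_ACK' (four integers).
After event 0: A_seq=213 A_ack=200 B_seq=200 B_ack=213
After event 1: A_seq=213 A_ack=200 B_seq=200 B_ack=213

213 200 200 213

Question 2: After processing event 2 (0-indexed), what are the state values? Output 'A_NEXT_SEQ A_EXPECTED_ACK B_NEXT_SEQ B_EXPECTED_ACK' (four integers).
After event 0: A_seq=213 A_ack=200 B_seq=200 B_ack=213
After event 1: A_seq=213 A_ack=200 B_seq=200 B_ack=213
After event 2: A_seq=248 A_ack=200 B_seq=200 B_ack=213

248 200 200 213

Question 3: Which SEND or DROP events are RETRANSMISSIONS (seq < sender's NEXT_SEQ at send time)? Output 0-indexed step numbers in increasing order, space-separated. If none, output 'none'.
Step 0: SEND seq=100 -> fresh
Step 2: DROP seq=213 -> fresh
Step 3: SEND seq=248 -> fresh
Step 4: SEND seq=200 -> fresh
Step 5: SEND seq=213 -> retransmit

Answer: 5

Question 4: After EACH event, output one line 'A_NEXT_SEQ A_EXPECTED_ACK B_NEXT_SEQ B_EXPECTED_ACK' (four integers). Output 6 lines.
213 200 200 213
213 200 200 213
248 200 200 213
378 200 200 213
378 263 263 213
378 263 263 378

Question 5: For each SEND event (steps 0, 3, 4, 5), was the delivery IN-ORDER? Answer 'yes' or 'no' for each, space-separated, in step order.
Step 0: SEND seq=100 -> in-order
Step 3: SEND seq=248 -> out-of-order
Step 4: SEND seq=200 -> in-order
Step 5: SEND seq=213 -> in-order

Answer: yes no yes yes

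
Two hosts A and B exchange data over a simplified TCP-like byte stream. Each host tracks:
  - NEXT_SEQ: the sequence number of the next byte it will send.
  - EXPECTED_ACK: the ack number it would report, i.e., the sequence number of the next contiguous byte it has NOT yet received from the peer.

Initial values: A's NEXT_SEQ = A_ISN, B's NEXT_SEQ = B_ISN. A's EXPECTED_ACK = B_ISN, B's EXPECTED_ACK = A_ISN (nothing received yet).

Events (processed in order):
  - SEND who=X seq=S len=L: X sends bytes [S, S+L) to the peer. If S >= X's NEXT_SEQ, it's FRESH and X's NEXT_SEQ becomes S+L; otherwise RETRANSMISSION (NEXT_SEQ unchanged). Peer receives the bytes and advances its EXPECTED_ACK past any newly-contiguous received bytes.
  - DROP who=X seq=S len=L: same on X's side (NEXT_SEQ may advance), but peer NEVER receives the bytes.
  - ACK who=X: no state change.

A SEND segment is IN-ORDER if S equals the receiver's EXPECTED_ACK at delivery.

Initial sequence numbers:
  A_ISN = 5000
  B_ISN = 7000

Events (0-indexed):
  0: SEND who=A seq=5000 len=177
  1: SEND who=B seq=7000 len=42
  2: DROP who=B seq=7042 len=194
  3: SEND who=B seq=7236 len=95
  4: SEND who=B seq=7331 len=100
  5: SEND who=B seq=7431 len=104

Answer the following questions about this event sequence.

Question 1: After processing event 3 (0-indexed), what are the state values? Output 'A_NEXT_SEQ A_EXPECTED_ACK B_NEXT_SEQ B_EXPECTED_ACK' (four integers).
After event 0: A_seq=5177 A_ack=7000 B_seq=7000 B_ack=5177
After event 1: A_seq=5177 A_ack=7042 B_seq=7042 B_ack=5177
After event 2: A_seq=5177 A_ack=7042 B_seq=7236 B_ack=5177
After event 3: A_seq=5177 A_ack=7042 B_seq=7331 B_ack=5177

5177 7042 7331 5177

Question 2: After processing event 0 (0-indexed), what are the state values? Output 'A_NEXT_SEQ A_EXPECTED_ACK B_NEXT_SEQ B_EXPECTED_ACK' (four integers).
After event 0: A_seq=5177 A_ack=7000 B_seq=7000 B_ack=5177

5177 7000 7000 5177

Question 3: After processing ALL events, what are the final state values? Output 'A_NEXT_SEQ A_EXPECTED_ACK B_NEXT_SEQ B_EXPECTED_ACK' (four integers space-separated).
After event 0: A_seq=5177 A_ack=7000 B_seq=7000 B_ack=5177
After event 1: A_seq=5177 A_ack=7042 B_seq=7042 B_ack=5177
After event 2: A_seq=5177 A_ack=7042 B_seq=7236 B_ack=5177
After event 3: A_seq=5177 A_ack=7042 B_seq=7331 B_ack=5177
After event 4: A_seq=5177 A_ack=7042 B_seq=7431 B_ack=5177
After event 5: A_seq=5177 A_ack=7042 B_seq=7535 B_ack=5177

Answer: 5177 7042 7535 5177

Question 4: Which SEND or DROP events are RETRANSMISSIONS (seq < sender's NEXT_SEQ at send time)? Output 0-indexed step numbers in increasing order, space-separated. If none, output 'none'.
Answer: none

Derivation:
Step 0: SEND seq=5000 -> fresh
Step 1: SEND seq=7000 -> fresh
Step 2: DROP seq=7042 -> fresh
Step 3: SEND seq=7236 -> fresh
Step 4: SEND seq=7331 -> fresh
Step 5: SEND seq=7431 -> fresh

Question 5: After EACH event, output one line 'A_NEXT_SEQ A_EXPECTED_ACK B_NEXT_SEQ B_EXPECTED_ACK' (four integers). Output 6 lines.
5177 7000 7000 5177
5177 7042 7042 5177
5177 7042 7236 5177
5177 7042 7331 5177
5177 7042 7431 5177
5177 7042 7535 5177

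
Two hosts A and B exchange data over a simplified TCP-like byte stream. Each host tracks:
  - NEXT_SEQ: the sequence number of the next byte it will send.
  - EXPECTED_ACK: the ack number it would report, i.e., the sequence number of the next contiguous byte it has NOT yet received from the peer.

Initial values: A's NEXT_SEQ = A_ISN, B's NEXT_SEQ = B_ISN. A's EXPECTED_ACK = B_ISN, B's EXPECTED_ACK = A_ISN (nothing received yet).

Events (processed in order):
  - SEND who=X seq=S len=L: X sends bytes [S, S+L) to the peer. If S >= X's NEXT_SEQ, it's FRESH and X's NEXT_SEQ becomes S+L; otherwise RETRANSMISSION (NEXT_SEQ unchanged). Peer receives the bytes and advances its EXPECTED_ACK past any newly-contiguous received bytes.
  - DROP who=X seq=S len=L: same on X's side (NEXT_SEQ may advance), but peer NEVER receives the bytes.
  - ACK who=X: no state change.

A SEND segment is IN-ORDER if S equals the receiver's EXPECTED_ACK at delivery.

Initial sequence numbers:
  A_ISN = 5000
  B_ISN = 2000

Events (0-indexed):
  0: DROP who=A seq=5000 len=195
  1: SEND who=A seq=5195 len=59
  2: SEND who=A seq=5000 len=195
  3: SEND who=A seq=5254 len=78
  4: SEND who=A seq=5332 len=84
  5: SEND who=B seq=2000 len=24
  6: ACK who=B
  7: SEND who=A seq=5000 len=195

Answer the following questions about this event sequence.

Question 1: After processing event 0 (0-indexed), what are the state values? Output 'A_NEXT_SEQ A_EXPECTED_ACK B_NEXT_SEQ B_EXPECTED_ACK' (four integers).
After event 0: A_seq=5195 A_ack=2000 B_seq=2000 B_ack=5000

5195 2000 2000 5000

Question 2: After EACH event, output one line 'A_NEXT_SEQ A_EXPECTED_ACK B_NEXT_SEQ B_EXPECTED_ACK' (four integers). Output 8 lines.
5195 2000 2000 5000
5254 2000 2000 5000
5254 2000 2000 5254
5332 2000 2000 5332
5416 2000 2000 5416
5416 2024 2024 5416
5416 2024 2024 5416
5416 2024 2024 5416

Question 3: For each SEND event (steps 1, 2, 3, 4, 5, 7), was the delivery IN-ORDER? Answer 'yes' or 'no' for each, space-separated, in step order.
Answer: no yes yes yes yes no

Derivation:
Step 1: SEND seq=5195 -> out-of-order
Step 2: SEND seq=5000 -> in-order
Step 3: SEND seq=5254 -> in-order
Step 4: SEND seq=5332 -> in-order
Step 5: SEND seq=2000 -> in-order
Step 7: SEND seq=5000 -> out-of-order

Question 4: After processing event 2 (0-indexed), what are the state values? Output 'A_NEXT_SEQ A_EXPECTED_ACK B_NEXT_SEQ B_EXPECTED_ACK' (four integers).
After event 0: A_seq=5195 A_ack=2000 B_seq=2000 B_ack=5000
After event 1: A_seq=5254 A_ack=2000 B_seq=2000 B_ack=5000
After event 2: A_seq=5254 A_ack=2000 B_seq=2000 B_ack=5254

5254 2000 2000 5254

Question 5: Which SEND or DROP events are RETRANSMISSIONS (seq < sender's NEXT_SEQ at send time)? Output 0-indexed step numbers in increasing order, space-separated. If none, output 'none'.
Answer: 2 7

Derivation:
Step 0: DROP seq=5000 -> fresh
Step 1: SEND seq=5195 -> fresh
Step 2: SEND seq=5000 -> retransmit
Step 3: SEND seq=5254 -> fresh
Step 4: SEND seq=5332 -> fresh
Step 5: SEND seq=2000 -> fresh
Step 7: SEND seq=5000 -> retransmit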